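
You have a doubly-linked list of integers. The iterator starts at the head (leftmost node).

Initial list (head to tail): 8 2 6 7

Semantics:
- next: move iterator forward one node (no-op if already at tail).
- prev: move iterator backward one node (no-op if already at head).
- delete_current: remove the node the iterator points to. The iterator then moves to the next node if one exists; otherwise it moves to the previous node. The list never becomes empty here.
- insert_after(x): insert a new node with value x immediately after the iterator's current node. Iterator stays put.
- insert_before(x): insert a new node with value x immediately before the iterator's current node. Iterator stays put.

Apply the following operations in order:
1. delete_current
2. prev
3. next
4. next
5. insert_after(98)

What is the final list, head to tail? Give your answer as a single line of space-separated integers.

Answer: 2 6 7 98

Derivation:
After 1 (delete_current): list=[2, 6, 7] cursor@2
After 2 (prev): list=[2, 6, 7] cursor@2
After 3 (next): list=[2, 6, 7] cursor@6
After 4 (next): list=[2, 6, 7] cursor@7
After 5 (insert_after(98)): list=[2, 6, 7, 98] cursor@7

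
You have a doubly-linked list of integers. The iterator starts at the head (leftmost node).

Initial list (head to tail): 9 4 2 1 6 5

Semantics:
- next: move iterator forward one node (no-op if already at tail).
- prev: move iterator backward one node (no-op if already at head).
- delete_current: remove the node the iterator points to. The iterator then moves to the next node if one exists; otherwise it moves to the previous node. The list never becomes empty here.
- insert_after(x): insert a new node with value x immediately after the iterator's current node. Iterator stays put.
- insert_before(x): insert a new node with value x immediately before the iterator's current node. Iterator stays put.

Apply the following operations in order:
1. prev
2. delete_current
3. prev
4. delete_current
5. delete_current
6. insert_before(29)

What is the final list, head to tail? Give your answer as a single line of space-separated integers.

Answer: 29 1 6 5

Derivation:
After 1 (prev): list=[9, 4, 2, 1, 6, 5] cursor@9
After 2 (delete_current): list=[4, 2, 1, 6, 5] cursor@4
After 3 (prev): list=[4, 2, 1, 6, 5] cursor@4
After 4 (delete_current): list=[2, 1, 6, 5] cursor@2
After 5 (delete_current): list=[1, 6, 5] cursor@1
After 6 (insert_before(29)): list=[29, 1, 6, 5] cursor@1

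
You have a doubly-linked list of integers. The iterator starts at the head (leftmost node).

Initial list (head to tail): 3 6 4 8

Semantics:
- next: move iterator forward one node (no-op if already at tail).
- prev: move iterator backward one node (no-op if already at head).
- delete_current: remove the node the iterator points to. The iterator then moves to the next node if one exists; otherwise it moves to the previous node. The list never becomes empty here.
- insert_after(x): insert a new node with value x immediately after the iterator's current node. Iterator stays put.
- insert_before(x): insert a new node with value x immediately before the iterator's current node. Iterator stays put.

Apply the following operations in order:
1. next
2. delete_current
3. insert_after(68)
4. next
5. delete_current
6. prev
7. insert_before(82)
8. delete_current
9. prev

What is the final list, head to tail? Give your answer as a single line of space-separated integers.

Answer: 3 82 8

Derivation:
After 1 (next): list=[3, 6, 4, 8] cursor@6
After 2 (delete_current): list=[3, 4, 8] cursor@4
After 3 (insert_after(68)): list=[3, 4, 68, 8] cursor@4
After 4 (next): list=[3, 4, 68, 8] cursor@68
After 5 (delete_current): list=[3, 4, 8] cursor@8
After 6 (prev): list=[3, 4, 8] cursor@4
After 7 (insert_before(82)): list=[3, 82, 4, 8] cursor@4
After 8 (delete_current): list=[3, 82, 8] cursor@8
After 9 (prev): list=[3, 82, 8] cursor@82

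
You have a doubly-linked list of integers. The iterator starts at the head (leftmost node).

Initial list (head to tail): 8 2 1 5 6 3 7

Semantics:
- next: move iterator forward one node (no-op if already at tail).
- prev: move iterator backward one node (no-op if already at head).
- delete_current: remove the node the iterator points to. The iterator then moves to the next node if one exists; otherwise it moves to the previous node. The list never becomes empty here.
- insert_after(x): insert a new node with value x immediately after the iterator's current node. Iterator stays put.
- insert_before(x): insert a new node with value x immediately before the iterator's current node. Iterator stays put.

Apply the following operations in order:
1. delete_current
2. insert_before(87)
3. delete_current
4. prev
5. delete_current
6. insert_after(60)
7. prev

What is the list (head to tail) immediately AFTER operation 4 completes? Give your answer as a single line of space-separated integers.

After 1 (delete_current): list=[2, 1, 5, 6, 3, 7] cursor@2
After 2 (insert_before(87)): list=[87, 2, 1, 5, 6, 3, 7] cursor@2
After 3 (delete_current): list=[87, 1, 5, 6, 3, 7] cursor@1
After 4 (prev): list=[87, 1, 5, 6, 3, 7] cursor@87

Answer: 87 1 5 6 3 7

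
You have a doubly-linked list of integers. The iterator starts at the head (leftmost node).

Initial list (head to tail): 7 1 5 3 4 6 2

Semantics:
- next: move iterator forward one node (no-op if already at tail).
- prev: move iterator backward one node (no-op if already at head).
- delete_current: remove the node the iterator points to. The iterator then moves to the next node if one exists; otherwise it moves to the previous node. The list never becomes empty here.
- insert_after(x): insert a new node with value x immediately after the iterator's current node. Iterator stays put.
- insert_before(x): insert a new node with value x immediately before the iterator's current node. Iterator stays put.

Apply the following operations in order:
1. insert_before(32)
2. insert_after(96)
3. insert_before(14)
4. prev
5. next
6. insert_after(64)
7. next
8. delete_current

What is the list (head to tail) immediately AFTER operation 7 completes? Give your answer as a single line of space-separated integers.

Answer: 32 14 7 64 96 1 5 3 4 6 2

Derivation:
After 1 (insert_before(32)): list=[32, 7, 1, 5, 3, 4, 6, 2] cursor@7
After 2 (insert_after(96)): list=[32, 7, 96, 1, 5, 3, 4, 6, 2] cursor@7
After 3 (insert_before(14)): list=[32, 14, 7, 96, 1, 5, 3, 4, 6, 2] cursor@7
After 4 (prev): list=[32, 14, 7, 96, 1, 5, 3, 4, 6, 2] cursor@14
After 5 (next): list=[32, 14, 7, 96, 1, 5, 3, 4, 6, 2] cursor@7
After 6 (insert_after(64)): list=[32, 14, 7, 64, 96, 1, 5, 3, 4, 6, 2] cursor@7
After 7 (next): list=[32, 14, 7, 64, 96, 1, 5, 3, 4, 6, 2] cursor@64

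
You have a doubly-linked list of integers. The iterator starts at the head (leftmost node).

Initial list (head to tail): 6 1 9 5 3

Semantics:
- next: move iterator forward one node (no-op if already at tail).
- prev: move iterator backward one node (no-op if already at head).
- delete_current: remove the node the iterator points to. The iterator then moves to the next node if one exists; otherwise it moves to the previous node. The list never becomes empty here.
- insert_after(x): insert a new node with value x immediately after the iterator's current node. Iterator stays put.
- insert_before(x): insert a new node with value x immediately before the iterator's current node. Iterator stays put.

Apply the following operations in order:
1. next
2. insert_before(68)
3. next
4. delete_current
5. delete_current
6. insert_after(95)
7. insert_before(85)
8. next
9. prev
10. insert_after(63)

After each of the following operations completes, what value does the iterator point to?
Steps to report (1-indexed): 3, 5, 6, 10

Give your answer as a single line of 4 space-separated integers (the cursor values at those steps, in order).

Answer: 9 3 3 3

Derivation:
After 1 (next): list=[6, 1, 9, 5, 3] cursor@1
After 2 (insert_before(68)): list=[6, 68, 1, 9, 5, 3] cursor@1
After 3 (next): list=[6, 68, 1, 9, 5, 3] cursor@9
After 4 (delete_current): list=[6, 68, 1, 5, 3] cursor@5
After 5 (delete_current): list=[6, 68, 1, 3] cursor@3
After 6 (insert_after(95)): list=[6, 68, 1, 3, 95] cursor@3
After 7 (insert_before(85)): list=[6, 68, 1, 85, 3, 95] cursor@3
After 8 (next): list=[6, 68, 1, 85, 3, 95] cursor@95
After 9 (prev): list=[6, 68, 1, 85, 3, 95] cursor@3
After 10 (insert_after(63)): list=[6, 68, 1, 85, 3, 63, 95] cursor@3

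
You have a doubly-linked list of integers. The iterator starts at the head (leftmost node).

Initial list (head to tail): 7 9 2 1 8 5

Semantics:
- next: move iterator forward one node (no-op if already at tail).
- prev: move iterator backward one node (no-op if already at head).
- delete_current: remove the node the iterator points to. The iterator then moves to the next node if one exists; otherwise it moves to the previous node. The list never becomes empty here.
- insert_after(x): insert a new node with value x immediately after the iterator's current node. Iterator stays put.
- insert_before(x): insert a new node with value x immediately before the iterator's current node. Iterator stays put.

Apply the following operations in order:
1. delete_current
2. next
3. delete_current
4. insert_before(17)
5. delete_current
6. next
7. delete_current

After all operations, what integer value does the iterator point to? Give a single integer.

After 1 (delete_current): list=[9, 2, 1, 8, 5] cursor@9
After 2 (next): list=[9, 2, 1, 8, 5] cursor@2
After 3 (delete_current): list=[9, 1, 8, 5] cursor@1
After 4 (insert_before(17)): list=[9, 17, 1, 8, 5] cursor@1
After 5 (delete_current): list=[9, 17, 8, 5] cursor@8
After 6 (next): list=[9, 17, 8, 5] cursor@5
After 7 (delete_current): list=[9, 17, 8] cursor@8

Answer: 8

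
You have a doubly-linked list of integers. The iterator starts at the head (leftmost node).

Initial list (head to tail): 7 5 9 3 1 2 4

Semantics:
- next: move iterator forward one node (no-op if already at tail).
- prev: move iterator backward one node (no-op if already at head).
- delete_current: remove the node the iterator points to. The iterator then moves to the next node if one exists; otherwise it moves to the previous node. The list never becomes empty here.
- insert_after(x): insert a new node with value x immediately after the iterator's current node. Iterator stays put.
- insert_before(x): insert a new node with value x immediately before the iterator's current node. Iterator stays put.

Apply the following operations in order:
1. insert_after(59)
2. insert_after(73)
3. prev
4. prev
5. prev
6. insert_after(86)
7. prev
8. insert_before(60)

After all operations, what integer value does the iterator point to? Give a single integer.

Answer: 7

Derivation:
After 1 (insert_after(59)): list=[7, 59, 5, 9, 3, 1, 2, 4] cursor@7
After 2 (insert_after(73)): list=[7, 73, 59, 5, 9, 3, 1, 2, 4] cursor@7
After 3 (prev): list=[7, 73, 59, 5, 9, 3, 1, 2, 4] cursor@7
After 4 (prev): list=[7, 73, 59, 5, 9, 3, 1, 2, 4] cursor@7
After 5 (prev): list=[7, 73, 59, 5, 9, 3, 1, 2, 4] cursor@7
After 6 (insert_after(86)): list=[7, 86, 73, 59, 5, 9, 3, 1, 2, 4] cursor@7
After 7 (prev): list=[7, 86, 73, 59, 5, 9, 3, 1, 2, 4] cursor@7
After 8 (insert_before(60)): list=[60, 7, 86, 73, 59, 5, 9, 3, 1, 2, 4] cursor@7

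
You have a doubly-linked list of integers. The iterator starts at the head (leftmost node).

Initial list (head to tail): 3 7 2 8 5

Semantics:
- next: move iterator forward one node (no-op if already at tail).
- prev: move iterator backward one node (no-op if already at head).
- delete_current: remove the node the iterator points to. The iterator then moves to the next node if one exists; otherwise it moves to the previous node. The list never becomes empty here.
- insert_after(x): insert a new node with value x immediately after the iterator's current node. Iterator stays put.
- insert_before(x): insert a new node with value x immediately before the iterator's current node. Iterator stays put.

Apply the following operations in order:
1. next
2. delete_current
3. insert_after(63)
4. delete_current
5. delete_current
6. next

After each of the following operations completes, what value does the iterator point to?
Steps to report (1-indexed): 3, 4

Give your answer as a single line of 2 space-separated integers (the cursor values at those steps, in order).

After 1 (next): list=[3, 7, 2, 8, 5] cursor@7
After 2 (delete_current): list=[3, 2, 8, 5] cursor@2
After 3 (insert_after(63)): list=[3, 2, 63, 8, 5] cursor@2
After 4 (delete_current): list=[3, 63, 8, 5] cursor@63
After 5 (delete_current): list=[3, 8, 5] cursor@8
After 6 (next): list=[3, 8, 5] cursor@5

Answer: 2 63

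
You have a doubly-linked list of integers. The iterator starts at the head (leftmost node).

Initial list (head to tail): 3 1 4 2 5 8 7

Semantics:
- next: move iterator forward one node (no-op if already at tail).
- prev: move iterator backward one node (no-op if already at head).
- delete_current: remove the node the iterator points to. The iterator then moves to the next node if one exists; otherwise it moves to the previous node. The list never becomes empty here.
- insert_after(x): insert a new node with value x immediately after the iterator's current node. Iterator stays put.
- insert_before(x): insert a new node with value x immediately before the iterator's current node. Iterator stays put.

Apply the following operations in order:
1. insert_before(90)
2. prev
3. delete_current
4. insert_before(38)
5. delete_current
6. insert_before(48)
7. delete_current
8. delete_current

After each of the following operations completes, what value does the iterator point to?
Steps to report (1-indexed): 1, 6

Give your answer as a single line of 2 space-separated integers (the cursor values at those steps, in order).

Answer: 3 1

Derivation:
After 1 (insert_before(90)): list=[90, 3, 1, 4, 2, 5, 8, 7] cursor@3
After 2 (prev): list=[90, 3, 1, 4, 2, 5, 8, 7] cursor@90
After 3 (delete_current): list=[3, 1, 4, 2, 5, 8, 7] cursor@3
After 4 (insert_before(38)): list=[38, 3, 1, 4, 2, 5, 8, 7] cursor@3
After 5 (delete_current): list=[38, 1, 4, 2, 5, 8, 7] cursor@1
After 6 (insert_before(48)): list=[38, 48, 1, 4, 2, 5, 8, 7] cursor@1
After 7 (delete_current): list=[38, 48, 4, 2, 5, 8, 7] cursor@4
After 8 (delete_current): list=[38, 48, 2, 5, 8, 7] cursor@2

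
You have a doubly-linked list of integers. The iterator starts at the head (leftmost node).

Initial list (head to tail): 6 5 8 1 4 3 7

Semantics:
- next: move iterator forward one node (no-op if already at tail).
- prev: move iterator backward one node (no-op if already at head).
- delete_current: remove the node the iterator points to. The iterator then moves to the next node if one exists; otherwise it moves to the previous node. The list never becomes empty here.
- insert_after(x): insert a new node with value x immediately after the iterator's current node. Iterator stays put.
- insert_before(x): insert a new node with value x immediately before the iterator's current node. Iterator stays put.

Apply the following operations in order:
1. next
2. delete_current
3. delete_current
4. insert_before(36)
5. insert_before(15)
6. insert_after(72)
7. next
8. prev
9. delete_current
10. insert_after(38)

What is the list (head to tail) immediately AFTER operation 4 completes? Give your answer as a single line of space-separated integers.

Answer: 6 36 1 4 3 7

Derivation:
After 1 (next): list=[6, 5, 8, 1, 4, 3, 7] cursor@5
After 2 (delete_current): list=[6, 8, 1, 4, 3, 7] cursor@8
After 3 (delete_current): list=[6, 1, 4, 3, 7] cursor@1
After 4 (insert_before(36)): list=[6, 36, 1, 4, 3, 7] cursor@1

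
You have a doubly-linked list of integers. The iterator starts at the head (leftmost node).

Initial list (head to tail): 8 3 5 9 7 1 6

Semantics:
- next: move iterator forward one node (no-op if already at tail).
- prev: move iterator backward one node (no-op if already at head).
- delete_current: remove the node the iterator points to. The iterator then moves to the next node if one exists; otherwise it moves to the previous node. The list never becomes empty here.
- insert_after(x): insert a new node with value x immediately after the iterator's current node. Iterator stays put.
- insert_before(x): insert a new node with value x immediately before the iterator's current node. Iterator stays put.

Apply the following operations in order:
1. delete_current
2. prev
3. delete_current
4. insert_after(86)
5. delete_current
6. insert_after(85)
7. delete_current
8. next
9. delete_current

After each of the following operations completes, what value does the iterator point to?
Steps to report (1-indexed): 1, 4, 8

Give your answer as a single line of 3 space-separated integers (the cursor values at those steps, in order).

After 1 (delete_current): list=[3, 5, 9, 7, 1, 6] cursor@3
After 2 (prev): list=[3, 5, 9, 7, 1, 6] cursor@3
After 3 (delete_current): list=[5, 9, 7, 1, 6] cursor@5
After 4 (insert_after(86)): list=[5, 86, 9, 7, 1, 6] cursor@5
After 5 (delete_current): list=[86, 9, 7, 1, 6] cursor@86
After 6 (insert_after(85)): list=[86, 85, 9, 7, 1, 6] cursor@86
After 7 (delete_current): list=[85, 9, 7, 1, 6] cursor@85
After 8 (next): list=[85, 9, 7, 1, 6] cursor@9
After 9 (delete_current): list=[85, 7, 1, 6] cursor@7

Answer: 3 5 9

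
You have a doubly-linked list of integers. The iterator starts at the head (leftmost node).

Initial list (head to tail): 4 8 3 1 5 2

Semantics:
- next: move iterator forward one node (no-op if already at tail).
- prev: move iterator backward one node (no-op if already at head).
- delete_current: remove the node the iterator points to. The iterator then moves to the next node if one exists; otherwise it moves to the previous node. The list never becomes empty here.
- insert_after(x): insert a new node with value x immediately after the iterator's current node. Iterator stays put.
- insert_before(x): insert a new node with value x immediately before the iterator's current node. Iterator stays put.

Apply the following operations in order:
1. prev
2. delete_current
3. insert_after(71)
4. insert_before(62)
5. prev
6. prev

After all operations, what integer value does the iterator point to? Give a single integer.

Answer: 62

Derivation:
After 1 (prev): list=[4, 8, 3, 1, 5, 2] cursor@4
After 2 (delete_current): list=[8, 3, 1, 5, 2] cursor@8
After 3 (insert_after(71)): list=[8, 71, 3, 1, 5, 2] cursor@8
After 4 (insert_before(62)): list=[62, 8, 71, 3, 1, 5, 2] cursor@8
After 5 (prev): list=[62, 8, 71, 3, 1, 5, 2] cursor@62
After 6 (prev): list=[62, 8, 71, 3, 1, 5, 2] cursor@62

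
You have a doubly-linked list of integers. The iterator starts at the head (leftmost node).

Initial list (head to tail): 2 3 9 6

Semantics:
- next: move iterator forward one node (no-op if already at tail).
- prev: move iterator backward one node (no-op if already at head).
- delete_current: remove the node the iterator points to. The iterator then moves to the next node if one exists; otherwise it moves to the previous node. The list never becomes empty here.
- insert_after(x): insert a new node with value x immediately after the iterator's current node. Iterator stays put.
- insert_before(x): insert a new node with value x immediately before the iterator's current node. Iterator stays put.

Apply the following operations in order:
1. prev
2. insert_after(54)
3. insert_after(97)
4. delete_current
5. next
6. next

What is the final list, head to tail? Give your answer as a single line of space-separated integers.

Answer: 97 54 3 9 6

Derivation:
After 1 (prev): list=[2, 3, 9, 6] cursor@2
After 2 (insert_after(54)): list=[2, 54, 3, 9, 6] cursor@2
After 3 (insert_after(97)): list=[2, 97, 54, 3, 9, 6] cursor@2
After 4 (delete_current): list=[97, 54, 3, 9, 6] cursor@97
After 5 (next): list=[97, 54, 3, 9, 6] cursor@54
After 6 (next): list=[97, 54, 3, 9, 6] cursor@3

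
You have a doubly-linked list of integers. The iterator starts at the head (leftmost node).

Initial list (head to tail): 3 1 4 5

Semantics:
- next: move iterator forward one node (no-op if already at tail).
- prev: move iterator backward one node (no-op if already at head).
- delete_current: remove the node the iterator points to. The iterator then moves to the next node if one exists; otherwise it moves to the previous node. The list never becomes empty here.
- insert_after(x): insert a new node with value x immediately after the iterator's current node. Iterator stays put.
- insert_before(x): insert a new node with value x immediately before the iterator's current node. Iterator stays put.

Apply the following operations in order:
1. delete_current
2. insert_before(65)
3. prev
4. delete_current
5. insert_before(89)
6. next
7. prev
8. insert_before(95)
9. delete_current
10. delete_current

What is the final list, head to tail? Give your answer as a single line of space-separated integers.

After 1 (delete_current): list=[1, 4, 5] cursor@1
After 2 (insert_before(65)): list=[65, 1, 4, 5] cursor@1
After 3 (prev): list=[65, 1, 4, 5] cursor@65
After 4 (delete_current): list=[1, 4, 5] cursor@1
After 5 (insert_before(89)): list=[89, 1, 4, 5] cursor@1
After 6 (next): list=[89, 1, 4, 5] cursor@4
After 7 (prev): list=[89, 1, 4, 5] cursor@1
After 8 (insert_before(95)): list=[89, 95, 1, 4, 5] cursor@1
After 9 (delete_current): list=[89, 95, 4, 5] cursor@4
After 10 (delete_current): list=[89, 95, 5] cursor@5

Answer: 89 95 5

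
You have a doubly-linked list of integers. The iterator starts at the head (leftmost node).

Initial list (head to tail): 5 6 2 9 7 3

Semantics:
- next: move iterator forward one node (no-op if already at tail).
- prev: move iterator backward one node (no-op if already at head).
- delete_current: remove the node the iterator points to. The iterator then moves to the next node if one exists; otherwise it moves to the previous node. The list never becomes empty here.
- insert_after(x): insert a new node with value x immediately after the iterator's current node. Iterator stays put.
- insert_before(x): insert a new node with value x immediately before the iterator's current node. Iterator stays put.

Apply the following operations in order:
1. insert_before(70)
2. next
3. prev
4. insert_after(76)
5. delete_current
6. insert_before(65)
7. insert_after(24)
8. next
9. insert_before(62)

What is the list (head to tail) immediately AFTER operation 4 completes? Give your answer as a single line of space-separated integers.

After 1 (insert_before(70)): list=[70, 5, 6, 2, 9, 7, 3] cursor@5
After 2 (next): list=[70, 5, 6, 2, 9, 7, 3] cursor@6
After 3 (prev): list=[70, 5, 6, 2, 9, 7, 3] cursor@5
After 4 (insert_after(76)): list=[70, 5, 76, 6, 2, 9, 7, 3] cursor@5

Answer: 70 5 76 6 2 9 7 3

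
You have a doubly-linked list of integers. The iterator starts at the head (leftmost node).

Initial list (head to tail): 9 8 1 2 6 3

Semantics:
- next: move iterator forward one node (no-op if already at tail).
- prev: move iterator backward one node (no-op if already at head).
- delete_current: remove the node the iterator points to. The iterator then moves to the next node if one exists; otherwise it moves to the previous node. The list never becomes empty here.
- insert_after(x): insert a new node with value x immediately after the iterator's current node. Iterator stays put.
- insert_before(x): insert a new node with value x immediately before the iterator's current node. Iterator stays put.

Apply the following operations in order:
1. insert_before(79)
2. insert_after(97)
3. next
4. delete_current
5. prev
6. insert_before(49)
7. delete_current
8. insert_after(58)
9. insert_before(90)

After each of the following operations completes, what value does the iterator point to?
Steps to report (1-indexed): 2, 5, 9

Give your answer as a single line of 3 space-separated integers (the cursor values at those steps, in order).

After 1 (insert_before(79)): list=[79, 9, 8, 1, 2, 6, 3] cursor@9
After 2 (insert_after(97)): list=[79, 9, 97, 8, 1, 2, 6, 3] cursor@9
After 3 (next): list=[79, 9, 97, 8, 1, 2, 6, 3] cursor@97
After 4 (delete_current): list=[79, 9, 8, 1, 2, 6, 3] cursor@8
After 5 (prev): list=[79, 9, 8, 1, 2, 6, 3] cursor@9
After 6 (insert_before(49)): list=[79, 49, 9, 8, 1, 2, 6, 3] cursor@9
After 7 (delete_current): list=[79, 49, 8, 1, 2, 6, 3] cursor@8
After 8 (insert_after(58)): list=[79, 49, 8, 58, 1, 2, 6, 3] cursor@8
After 9 (insert_before(90)): list=[79, 49, 90, 8, 58, 1, 2, 6, 3] cursor@8

Answer: 9 9 8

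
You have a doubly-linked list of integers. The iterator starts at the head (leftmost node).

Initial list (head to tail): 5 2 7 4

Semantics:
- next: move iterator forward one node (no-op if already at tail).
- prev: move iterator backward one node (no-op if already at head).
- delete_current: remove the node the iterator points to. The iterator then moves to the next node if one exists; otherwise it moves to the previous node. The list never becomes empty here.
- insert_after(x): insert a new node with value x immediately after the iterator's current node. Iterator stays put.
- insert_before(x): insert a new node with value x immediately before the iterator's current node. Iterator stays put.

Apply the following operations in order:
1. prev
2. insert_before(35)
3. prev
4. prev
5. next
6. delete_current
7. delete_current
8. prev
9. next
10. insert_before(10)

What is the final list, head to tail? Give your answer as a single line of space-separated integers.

After 1 (prev): list=[5, 2, 7, 4] cursor@5
After 2 (insert_before(35)): list=[35, 5, 2, 7, 4] cursor@5
After 3 (prev): list=[35, 5, 2, 7, 4] cursor@35
After 4 (prev): list=[35, 5, 2, 7, 4] cursor@35
After 5 (next): list=[35, 5, 2, 7, 4] cursor@5
After 6 (delete_current): list=[35, 2, 7, 4] cursor@2
After 7 (delete_current): list=[35, 7, 4] cursor@7
After 8 (prev): list=[35, 7, 4] cursor@35
After 9 (next): list=[35, 7, 4] cursor@7
After 10 (insert_before(10)): list=[35, 10, 7, 4] cursor@7

Answer: 35 10 7 4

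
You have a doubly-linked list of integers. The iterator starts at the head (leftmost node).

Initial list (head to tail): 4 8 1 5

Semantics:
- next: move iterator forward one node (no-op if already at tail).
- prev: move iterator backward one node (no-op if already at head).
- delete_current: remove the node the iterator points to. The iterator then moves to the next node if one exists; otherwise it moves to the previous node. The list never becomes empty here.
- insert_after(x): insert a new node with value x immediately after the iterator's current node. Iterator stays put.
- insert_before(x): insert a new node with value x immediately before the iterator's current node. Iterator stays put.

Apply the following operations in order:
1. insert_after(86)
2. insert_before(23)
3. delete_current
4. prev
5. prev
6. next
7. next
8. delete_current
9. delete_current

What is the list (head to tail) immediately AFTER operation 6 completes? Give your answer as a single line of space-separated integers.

After 1 (insert_after(86)): list=[4, 86, 8, 1, 5] cursor@4
After 2 (insert_before(23)): list=[23, 4, 86, 8, 1, 5] cursor@4
After 3 (delete_current): list=[23, 86, 8, 1, 5] cursor@86
After 4 (prev): list=[23, 86, 8, 1, 5] cursor@23
After 5 (prev): list=[23, 86, 8, 1, 5] cursor@23
After 6 (next): list=[23, 86, 8, 1, 5] cursor@86

Answer: 23 86 8 1 5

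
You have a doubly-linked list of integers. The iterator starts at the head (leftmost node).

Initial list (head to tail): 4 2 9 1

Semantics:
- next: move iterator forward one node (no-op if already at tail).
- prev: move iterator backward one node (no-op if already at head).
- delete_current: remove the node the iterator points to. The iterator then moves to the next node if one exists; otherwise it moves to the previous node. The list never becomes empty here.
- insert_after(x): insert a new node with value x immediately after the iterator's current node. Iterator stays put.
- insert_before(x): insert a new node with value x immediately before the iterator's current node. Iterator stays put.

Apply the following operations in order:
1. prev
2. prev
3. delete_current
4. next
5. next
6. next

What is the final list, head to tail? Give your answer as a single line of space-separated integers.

Answer: 2 9 1

Derivation:
After 1 (prev): list=[4, 2, 9, 1] cursor@4
After 2 (prev): list=[4, 2, 9, 1] cursor@4
After 3 (delete_current): list=[2, 9, 1] cursor@2
After 4 (next): list=[2, 9, 1] cursor@9
After 5 (next): list=[2, 9, 1] cursor@1
After 6 (next): list=[2, 9, 1] cursor@1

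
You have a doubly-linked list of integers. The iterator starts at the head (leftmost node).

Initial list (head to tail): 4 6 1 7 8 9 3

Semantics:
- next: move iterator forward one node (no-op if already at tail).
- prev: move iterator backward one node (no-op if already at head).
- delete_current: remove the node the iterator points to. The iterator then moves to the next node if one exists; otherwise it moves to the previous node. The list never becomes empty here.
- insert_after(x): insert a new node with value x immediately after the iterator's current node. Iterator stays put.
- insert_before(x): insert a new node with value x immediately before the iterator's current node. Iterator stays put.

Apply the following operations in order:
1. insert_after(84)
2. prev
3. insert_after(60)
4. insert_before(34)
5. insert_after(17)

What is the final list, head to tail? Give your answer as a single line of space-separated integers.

After 1 (insert_after(84)): list=[4, 84, 6, 1, 7, 8, 9, 3] cursor@4
After 2 (prev): list=[4, 84, 6, 1, 7, 8, 9, 3] cursor@4
After 3 (insert_after(60)): list=[4, 60, 84, 6, 1, 7, 8, 9, 3] cursor@4
After 4 (insert_before(34)): list=[34, 4, 60, 84, 6, 1, 7, 8, 9, 3] cursor@4
After 5 (insert_after(17)): list=[34, 4, 17, 60, 84, 6, 1, 7, 8, 9, 3] cursor@4

Answer: 34 4 17 60 84 6 1 7 8 9 3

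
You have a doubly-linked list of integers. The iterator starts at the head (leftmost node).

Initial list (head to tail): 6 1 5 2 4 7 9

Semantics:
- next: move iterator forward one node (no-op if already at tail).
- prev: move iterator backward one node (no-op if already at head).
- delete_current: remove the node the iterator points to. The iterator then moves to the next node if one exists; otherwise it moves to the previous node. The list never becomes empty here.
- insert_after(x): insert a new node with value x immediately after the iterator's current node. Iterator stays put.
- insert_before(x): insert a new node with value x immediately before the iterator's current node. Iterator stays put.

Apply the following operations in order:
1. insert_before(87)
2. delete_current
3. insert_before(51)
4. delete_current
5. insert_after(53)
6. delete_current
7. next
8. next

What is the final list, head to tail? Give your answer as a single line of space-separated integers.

Answer: 87 51 53 2 4 7 9

Derivation:
After 1 (insert_before(87)): list=[87, 6, 1, 5, 2, 4, 7, 9] cursor@6
After 2 (delete_current): list=[87, 1, 5, 2, 4, 7, 9] cursor@1
After 3 (insert_before(51)): list=[87, 51, 1, 5, 2, 4, 7, 9] cursor@1
After 4 (delete_current): list=[87, 51, 5, 2, 4, 7, 9] cursor@5
After 5 (insert_after(53)): list=[87, 51, 5, 53, 2, 4, 7, 9] cursor@5
After 6 (delete_current): list=[87, 51, 53, 2, 4, 7, 9] cursor@53
After 7 (next): list=[87, 51, 53, 2, 4, 7, 9] cursor@2
After 8 (next): list=[87, 51, 53, 2, 4, 7, 9] cursor@4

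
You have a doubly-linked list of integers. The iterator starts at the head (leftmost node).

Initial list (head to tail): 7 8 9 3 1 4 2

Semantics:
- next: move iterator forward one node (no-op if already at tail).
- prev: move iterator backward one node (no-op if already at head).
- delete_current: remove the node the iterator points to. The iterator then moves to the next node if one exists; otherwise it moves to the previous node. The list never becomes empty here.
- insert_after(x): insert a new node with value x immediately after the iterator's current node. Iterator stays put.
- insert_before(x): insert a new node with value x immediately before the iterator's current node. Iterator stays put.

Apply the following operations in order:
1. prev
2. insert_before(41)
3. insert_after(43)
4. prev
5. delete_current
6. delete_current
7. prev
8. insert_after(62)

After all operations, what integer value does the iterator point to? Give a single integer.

Answer: 43

Derivation:
After 1 (prev): list=[7, 8, 9, 3, 1, 4, 2] cursor@7
After 2 (insert_before(41)): list=[41, 7, 8, 9, 3, 1, 4, 2] cursor@7
After 3 (insert_after(43)): list=[41, 7, 43, 8, 9, 3, 1, 4, 2] cursor@7
After 4 (prev): list=[41, 7, 43, 8, 9, 3, 1, 4, 2] cursor@41
After 5 (delete_current): list=[7, 43, 8, 9, 3, 1, 4, 2] cursor@7
After 6 (delete_current): list=[43, 8, 9, 3, 1, 4, 2] cursor@43
After 7 (prev): list=[43, 8, 9, 3, 1, 4, 2] cursor@43
After 8 (insert_after(62)): list=[43, 62, 8, 9, 3, 1, 4, 2] cursor@43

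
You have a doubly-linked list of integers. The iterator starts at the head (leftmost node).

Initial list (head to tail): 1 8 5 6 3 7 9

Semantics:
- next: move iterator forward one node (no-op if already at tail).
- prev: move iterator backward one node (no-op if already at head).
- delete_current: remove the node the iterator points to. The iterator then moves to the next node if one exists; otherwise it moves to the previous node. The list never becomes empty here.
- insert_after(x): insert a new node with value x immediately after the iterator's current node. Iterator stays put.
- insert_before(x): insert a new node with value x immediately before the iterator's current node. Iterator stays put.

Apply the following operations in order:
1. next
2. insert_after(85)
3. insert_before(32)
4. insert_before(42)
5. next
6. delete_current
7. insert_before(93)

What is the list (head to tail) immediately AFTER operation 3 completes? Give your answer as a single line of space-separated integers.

After 1 (next): list=[1, 8, 5, 6, 3, 7, 9] cursor@8
After 2 (insert_after(85)): list=[1, 8, 85, 5, 6, 3, 7, 9] cursor@8
After 3 (insert_before(32)): list=[1, 32, 8, 85, 5, 6, 3, 7, 9] cursor@8

Answer: 1 32 8 85 5 6 3 7 9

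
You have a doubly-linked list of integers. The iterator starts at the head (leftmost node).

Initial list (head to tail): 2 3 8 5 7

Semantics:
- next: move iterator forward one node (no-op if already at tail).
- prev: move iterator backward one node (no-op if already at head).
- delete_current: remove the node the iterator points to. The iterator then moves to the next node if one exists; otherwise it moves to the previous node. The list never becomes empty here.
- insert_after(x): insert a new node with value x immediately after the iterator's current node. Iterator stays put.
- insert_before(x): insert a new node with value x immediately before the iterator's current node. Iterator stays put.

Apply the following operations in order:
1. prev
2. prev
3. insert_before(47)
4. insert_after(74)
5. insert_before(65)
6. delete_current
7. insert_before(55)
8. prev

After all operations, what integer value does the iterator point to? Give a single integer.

Answer: 55

Derivation:
After 1 (prev): list=[2, 3, 8, 5, 7] cursor@2
After 2 (prev): list=[2, 3, 8, 5, 7] cursor@2
After 3 (insert_before(47)): list=[47, 2, 3, 8, 5, 7] cursor@2
After 4 (insert_after(74)): list=[47, 2, 74, 3, 8, 5, 7] cursor@2
After 5 (insert_before(65)): list=[47, 65, 2, 74, 3, 8, 5, 7] cursor@2
After 6 (delete_current): list=[47, 65, 74, 3, 8, 5, 7] cursor@74
After 7 (insert_before(55)): list=[47, 65, 55, 74, 3, 8, 5, 7] cursor@74
After 8 (prev): list=[47, 65, 55, 74, 3, 8, 5, 7] cursor@55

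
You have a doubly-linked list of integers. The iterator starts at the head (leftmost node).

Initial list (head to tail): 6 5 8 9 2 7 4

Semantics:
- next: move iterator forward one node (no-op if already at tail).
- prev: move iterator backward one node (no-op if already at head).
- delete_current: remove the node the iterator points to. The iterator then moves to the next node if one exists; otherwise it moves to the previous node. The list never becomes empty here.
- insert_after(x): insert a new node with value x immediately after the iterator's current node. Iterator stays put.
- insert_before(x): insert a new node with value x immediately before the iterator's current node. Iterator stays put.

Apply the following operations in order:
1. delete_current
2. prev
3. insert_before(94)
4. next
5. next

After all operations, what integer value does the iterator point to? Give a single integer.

After 1 (delete_current): list=[5, 8, 9, 2, 7, 4] cursor@5
After 2 (prev): list=[5, 8, 9, 2, 7, 4] cursor@5
After 3 (insert_before(94)): list=[94, 5, 8, 9, 2, 7, 4] cursor@5
After 4 (next): list=[94, 5, 8, 9, 2, 7, 4] cursor@8
After 5 (next): list=[94, 5, 8, 9, 2, 7, 4] cursor@9

Answer: 9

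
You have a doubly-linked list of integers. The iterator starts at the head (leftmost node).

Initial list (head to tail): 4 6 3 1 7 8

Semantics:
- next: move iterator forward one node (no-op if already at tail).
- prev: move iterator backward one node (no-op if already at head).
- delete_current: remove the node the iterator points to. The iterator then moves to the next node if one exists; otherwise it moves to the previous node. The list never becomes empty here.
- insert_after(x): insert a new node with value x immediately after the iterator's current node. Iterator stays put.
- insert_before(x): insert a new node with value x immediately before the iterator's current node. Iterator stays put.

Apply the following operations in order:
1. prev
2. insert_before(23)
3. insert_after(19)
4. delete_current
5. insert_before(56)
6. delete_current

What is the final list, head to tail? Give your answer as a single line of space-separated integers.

Answer: 23 56 6 3 1 7 8

Derivation:
After 1 (prev): list=[4, 6, 3, 1, 7, 8] cursor@4
After 2 (insert_before(23)): list=[23, 4, 6, 3, 1, 7, 8] cursor@4
After 3 (insert_after(19)): list=[23, 4, 19, 6, 3, 1, 7, 8] cursor@4
After 4 (delete_current): list=[23, 19, 6, 3, 1, 7, 8] cursor@19
After 5 (insert_before(56)): list=[23, 56, 19, 6, 3, 1, 7, 8] cursor@19
After 6 (delete_current): list=[23, 56, 6, 3, 1, 7, 8] cursor@6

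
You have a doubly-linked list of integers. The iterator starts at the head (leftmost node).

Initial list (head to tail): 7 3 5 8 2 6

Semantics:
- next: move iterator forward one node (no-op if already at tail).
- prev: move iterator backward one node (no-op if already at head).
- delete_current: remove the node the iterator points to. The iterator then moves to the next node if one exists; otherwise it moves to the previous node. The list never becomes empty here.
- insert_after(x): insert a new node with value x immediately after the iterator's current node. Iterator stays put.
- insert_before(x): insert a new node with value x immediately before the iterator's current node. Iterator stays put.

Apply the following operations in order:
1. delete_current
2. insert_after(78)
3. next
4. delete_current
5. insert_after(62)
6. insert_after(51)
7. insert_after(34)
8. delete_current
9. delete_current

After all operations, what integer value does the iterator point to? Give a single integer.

Answer: 51

Derivation:
After 1 (delete_current): list=[3, 5, 8, 2, 6] cursor@3
After 2 (insert_after(78)): list=[3, 78, 5, 8, 2, 6] cursor@3
After 3 (next): list=[3, 78, 5, 8, 2, 6] cursor@78
After 4 (delete_current): list=[3, 5, 8, 2, 6] cursor@5
After 5 (insert_after(62)): list=[3, 5, 62, 8, 2, 6] cursor@5
After 6 (insert_after(51)): list=[3, 5, 51, 62, 8, 2, 6] cursor@5
After 7 (insert_after(34)): list=[3, 5, 34, 51, 62, 8, 2, 6] cursor@5
After 8 (delete_current): list=[3, 34, 51, 62, 8, 2, 6] cursor@34
After 9 (delete_current): list=[3, 51, 62, 8, 2, 6] cursor@51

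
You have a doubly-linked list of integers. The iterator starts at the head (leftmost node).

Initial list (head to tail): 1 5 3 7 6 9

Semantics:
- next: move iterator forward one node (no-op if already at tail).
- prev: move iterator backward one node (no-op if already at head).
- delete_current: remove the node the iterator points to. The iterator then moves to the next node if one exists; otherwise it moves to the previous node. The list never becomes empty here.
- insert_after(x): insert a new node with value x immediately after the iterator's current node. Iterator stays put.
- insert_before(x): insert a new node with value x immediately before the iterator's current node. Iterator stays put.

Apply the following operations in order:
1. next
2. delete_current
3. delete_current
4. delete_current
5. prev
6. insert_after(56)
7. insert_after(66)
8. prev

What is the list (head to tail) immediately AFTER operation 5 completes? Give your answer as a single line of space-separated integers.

Answer: 1 6 9

Derivation:
After 1 (next): list=[1, 5, 3, 7, 6, 9] cursor@5
After 2 (delete_current): list=[1, 3, 7, 6, 9] cursor@3
After 3 (delete_current): list=[1, 7, 6, 9] cursor@7
After 4 (delete_current): list=[1, 6, 9] cursor@6
After 5 (prev): list=[1, 6, 9] cursor@1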